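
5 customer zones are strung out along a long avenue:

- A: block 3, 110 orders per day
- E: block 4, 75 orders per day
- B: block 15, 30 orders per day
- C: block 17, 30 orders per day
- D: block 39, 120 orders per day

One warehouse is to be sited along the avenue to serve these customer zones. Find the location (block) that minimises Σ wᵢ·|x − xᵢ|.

For a sum of weighted absolute distances on a line, the optimum is the weighted median (not the mean). Total weight W = 365; half-weight = 182.5.
Sort by position and accumulate weight:
  block 3 (A, w=110) → cum 110
  block 4 (E, w=75) → cum 185  ≥ 182.5 → median here
  block 15 (B, w=30) → cum 215
  block 17 (C, w=30) → cum 245
  block 39 (D, w=120) → cum 365
Optimal location: block 4.

x = 4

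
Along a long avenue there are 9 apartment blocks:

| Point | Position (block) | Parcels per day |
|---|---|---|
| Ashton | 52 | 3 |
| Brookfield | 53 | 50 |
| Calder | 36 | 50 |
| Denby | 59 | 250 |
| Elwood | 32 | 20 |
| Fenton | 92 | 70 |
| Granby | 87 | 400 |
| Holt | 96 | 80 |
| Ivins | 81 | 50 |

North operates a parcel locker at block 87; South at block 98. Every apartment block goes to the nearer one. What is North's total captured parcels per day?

The indifferent point is the midpoint (87+98)/2 = 92.5; apartment blocks left of it (closer to North at 87) go to North, those right go to South.
  Elwood at 32 (w=20) → North
  Calder at 36 (w=50) → North
  Ashton at 52 (w=3) → North
  Brookfield at 53 (w=50) → North
  Denby at 59 (w=250) → North
  Ivins at 81 (w=50) → North
  Granby at 87 (w=400) → North
  Fenton at 92 (w=70) → North
  Holt at 96 (w=80) → South
North captures 893; South captures 80.

893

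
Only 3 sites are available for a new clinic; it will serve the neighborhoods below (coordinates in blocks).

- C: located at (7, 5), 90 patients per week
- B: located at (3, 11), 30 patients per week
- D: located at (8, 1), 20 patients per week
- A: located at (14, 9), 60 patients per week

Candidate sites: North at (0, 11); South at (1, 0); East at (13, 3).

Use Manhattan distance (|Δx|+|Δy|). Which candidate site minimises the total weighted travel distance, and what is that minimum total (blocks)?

Total weighted distance at each candidate:
  North (0, 11): total = 2580
  South (1, 0): total = 2860
  East (13, 3): total = 1820
Minimum is at East with total 1820 blocks.

East, total 1820 blocks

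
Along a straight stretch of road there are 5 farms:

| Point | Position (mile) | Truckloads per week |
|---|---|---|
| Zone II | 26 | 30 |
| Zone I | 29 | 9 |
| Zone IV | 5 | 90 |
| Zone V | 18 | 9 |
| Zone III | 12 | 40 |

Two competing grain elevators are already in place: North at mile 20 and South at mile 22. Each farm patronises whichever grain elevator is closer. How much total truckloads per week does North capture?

139

The indifferent point is the midpoint (20+22)/2 = 21; farms left of it (closer to North at 20) go to North, those right go to South.
  Zone IV at 5 (w=90) → North
  Zone III at 12 (w=40) → North
  Zone V at 18 (w=9) → North
  Zone II at 26 (w=30) → South
  Zone I at 29 (w=9) → South
North captures 139; South captures 39.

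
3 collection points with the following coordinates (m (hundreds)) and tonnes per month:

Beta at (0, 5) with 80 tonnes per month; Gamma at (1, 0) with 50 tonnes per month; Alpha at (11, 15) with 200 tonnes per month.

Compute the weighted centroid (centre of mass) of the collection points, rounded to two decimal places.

(6.82, 10.30)

The minimiser of Σwᵢ‖p−pᵢ‖² is the weighted centroid p* = (Σwᵢpᵢ)/(Σwᵢ).
Σwᵢ = 330.
Σwᵢxᵢ = 80·0 + 50·1 + 200·11 = 2250.
Σwᵢyᵢ = 80·5 + 50·0 + 200·15 = 3400.
x* = 2250/330 = 6.82, y* = 3400/330 = 10.30.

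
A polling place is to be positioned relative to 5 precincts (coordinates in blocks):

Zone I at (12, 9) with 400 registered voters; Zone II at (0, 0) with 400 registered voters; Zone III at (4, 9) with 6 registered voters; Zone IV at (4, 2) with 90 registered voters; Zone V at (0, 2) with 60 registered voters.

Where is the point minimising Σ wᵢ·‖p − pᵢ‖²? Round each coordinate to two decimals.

(5.42, 4.14)

The minimiser of Σwᵢ‖p−pᵢ‖² is the weighted centroid p* = (Σwᵢpᵢ)/(Σwᵢ).
Σwᵢ = 956.
Σwᵢxᵢ = 400·12 + 400·0 + 6·4 + 90·4 + 60·0 = 5184.
Σwᵢyᵢ = 400·9 + 400·0 + 6·9 + 90·2 + 60·2 = 3954.
x* = 5184/956 = 5.42, y* = 3954/956 = 4.14.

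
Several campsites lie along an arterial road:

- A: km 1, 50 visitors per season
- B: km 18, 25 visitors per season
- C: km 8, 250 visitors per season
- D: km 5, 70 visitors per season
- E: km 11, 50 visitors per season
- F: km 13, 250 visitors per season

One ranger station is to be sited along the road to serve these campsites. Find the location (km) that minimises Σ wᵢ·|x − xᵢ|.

For a sum of weighted absolute distances on a line, the optimum is the weighted median (not the mean). Total weight W = 695; half-weight = 347.5.
Sort by position and accumulate weight:
  km 1 (A, w=50) → cum 50
  km 5 (D, w=70) → cum 120
  km 8 (C, w=250) → cum 370  ≥ 347.5 → median here
  km 11 (E, w=50) → cum 420
  km 13 (F, w=250) → cum 670
  km 18 (B, w=25) → cum 695
Optimal location: km 8.

x = 8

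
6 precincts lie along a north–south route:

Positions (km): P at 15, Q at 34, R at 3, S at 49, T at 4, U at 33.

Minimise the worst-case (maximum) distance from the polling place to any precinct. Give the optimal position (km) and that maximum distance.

The 1-center on a line is the midpoint of the two extreme points: leftmost at 3, rightmost at 49.
Optimal location = (3 + 49)/2 = 26; maximum distance = (49 − 3)/2 = 23.

location 26, max distance 23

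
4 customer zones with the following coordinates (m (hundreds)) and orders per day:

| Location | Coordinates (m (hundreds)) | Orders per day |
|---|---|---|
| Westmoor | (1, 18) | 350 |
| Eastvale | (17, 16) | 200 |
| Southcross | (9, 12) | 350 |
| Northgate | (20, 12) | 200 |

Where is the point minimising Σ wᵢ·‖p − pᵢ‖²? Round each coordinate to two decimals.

The minimiser of Σwᵢ‖p−pᵢ‖² is the weighted centroid p* = (Σwᵢpᵢ)/(Σwᵢ).
Σwᵢ = 1100.
Σwᵢxᵢ = 350·1 + 200·17 + 350·9 + 200·20 = 10900.
Σwᵢyᵢ = 350·18 + 200·16 + 350·12 + 200·12 = 16100.
x* = 10900/1100 = 9.91, y* = 16100/1100 = 14.64.

(9.91, 14.64)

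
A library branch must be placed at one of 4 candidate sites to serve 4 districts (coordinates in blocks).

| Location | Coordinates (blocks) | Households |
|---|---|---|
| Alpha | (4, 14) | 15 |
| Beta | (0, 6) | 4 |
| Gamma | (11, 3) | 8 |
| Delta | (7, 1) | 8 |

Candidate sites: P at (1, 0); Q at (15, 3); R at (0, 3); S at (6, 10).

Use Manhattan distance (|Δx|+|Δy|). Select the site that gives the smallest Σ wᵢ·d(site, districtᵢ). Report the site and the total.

Total weighted distance at each candidate:
  P (1, 0): total = 443
  Q (15, 3): total = 514
  R (0, 3): total = 397
  S (6, 10): total = 306
Minimum is at S with total 306 blocks.

S, total 306 blocks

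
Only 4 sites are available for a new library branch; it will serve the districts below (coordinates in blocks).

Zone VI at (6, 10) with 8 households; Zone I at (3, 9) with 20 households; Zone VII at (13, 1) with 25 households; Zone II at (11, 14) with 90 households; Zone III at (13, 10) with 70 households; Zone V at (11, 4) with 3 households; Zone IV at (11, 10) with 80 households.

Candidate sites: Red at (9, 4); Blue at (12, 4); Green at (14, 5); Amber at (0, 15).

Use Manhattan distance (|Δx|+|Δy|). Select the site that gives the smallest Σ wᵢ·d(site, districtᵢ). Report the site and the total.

Blue, total 2519 blocks

Total weighted distance at each candidate:
  Red (9, 4): total = 2893
  Blue (12, 4): total = 2519
  Green (14, 5): total = 2681
  Amber (0, 15): total = 4629
Minimum is at Blue with total 2519 blocks.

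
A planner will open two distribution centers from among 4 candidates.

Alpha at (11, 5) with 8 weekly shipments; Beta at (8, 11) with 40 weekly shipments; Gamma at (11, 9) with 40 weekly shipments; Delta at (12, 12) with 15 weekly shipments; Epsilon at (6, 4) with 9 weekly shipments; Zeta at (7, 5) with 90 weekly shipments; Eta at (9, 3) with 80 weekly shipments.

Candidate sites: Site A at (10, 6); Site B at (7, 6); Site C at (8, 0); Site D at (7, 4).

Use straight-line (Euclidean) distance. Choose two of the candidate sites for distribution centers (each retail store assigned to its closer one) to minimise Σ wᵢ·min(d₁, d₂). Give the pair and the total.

{Site A, Site D}, total 726.0

Evaluate every pair (each demand assigned to the nearer of the two):
  {Site A, Site D}: total = 726.0
  {Site A, Site B}: total = 799.7
  {Site B, Site D}: total = 832.0
  {Site B, Site C}: total = 917.2
  {Site C, Site D}: total = 991.3
  {Site A, Site C}: total = 1025.9
Best pair: {Site A, Site D} with total 726.0.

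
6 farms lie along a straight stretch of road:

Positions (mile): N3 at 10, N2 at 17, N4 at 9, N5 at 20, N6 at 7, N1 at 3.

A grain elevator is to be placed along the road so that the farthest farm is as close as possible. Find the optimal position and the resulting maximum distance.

The 1-center on a line is the midpoint of the two extreme points: leftmost at 3, rightmost at 20.
Optimal location = (3 + 20)/2 = 11.5; maximum distance = (20 − 3)/2 = 8.5.

location 11.5, max distance 8.5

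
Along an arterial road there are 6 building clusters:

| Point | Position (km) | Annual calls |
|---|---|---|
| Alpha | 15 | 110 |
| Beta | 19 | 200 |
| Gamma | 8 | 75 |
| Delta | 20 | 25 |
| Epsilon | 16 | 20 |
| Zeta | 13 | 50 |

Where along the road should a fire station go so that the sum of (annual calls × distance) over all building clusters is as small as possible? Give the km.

x = 16

For a sum of weighted absolute distances on a line, the optimum is the weighted median (not the mean). Total weight W = 480; half-weight = 240.
Sort by position and accumulate weight:
  km 8 (Gamma, w=75) → cum 75
  km 13 (Zeta, w=50) → cum 125
  km 15 (Alpha, w=110) → cum 235
  km 16 (Epsilon, w=20) → cum 255  ≥ 240 → median here
  km 19 (Beta, w=200) → cum 455
  km 20 (Delta, w=25) → cum 480
Optimal location: km 16.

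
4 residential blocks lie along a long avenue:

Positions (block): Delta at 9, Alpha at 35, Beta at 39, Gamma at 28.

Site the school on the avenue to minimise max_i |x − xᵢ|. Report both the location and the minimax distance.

The 1-center on a line is the midpoint of the two extreme points: leftmost at 9, rightmost at 39.
Optimal location = (9 + 39)/2 = 24; maximum distance = (39 − 9)/2 = 15.

location 24, max distance 15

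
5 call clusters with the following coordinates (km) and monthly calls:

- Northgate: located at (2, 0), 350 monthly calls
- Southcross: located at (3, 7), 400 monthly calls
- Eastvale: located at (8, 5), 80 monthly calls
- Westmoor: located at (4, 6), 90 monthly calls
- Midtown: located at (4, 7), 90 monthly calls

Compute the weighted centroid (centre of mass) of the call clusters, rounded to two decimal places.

(3.23, 4.33)

The minimiser of Σwᵢ‖p−pᵢ‖² is the weighted centroid p* = (Σwᵢpᵢ)/(Σwᵢ).
Σwᵢ = 1010.
Σwᵢxᵢ = 350·2 + 400·3 + 80·8 + 90·4 + 90·4 = 3260.
Σwᵢyᵢ = 350·0 + 400·7 + 80·5 + 90·6 + 90·7 = 4370.
x* = 3260/1010 = 3.23, y* = 4370/1010 = 4.33.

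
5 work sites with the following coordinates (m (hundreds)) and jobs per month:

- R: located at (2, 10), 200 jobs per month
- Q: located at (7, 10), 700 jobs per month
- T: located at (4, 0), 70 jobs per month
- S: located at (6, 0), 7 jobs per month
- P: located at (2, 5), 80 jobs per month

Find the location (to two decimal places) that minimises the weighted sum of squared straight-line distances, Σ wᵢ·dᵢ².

The minimiser of Σwᵢ‖p−pᵢ‖² is the weighted centroid p* = (Σwᵢpᵢ)/(Σwᵢ).
Σwᵢ = 1057.
Σwᵢxᵢ = 200·2 + 700·7 + 70·4 + 7·6 + 80·2 = 5782.
Σwᵢyᵢ = 200·10 + 700·10 + 70·0 + 7·0 + 80·5 = 9400.
x* = 5782/1057 = 5.47, y* = 9400/1057 = 8.89.

(5.47, 8.89)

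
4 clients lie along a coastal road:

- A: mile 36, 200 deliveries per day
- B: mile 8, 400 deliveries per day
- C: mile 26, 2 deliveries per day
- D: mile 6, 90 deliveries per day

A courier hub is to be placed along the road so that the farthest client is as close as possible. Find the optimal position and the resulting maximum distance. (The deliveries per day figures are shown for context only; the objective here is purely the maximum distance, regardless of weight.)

location 21, max distance 15

The 1-center on a line is the midpoint of the two extreme points: leftmost at 6, rightmost at 36.
Optimal location = (6 + 36)/2 = 21; maximum distance = (36 − 6)/2 = 15.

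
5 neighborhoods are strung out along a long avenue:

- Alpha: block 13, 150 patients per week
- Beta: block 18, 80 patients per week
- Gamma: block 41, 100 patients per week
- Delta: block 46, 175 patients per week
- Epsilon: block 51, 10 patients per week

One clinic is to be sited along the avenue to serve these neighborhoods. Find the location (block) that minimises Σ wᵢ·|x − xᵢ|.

For a sum of weighted absolute distances on a line, the optimum is the weighted median (not the mean). Total weight W = 515; half-weight = 257.5.
Sort by position and accumulate weight:
  block 13 (Alpha, w=150) → cum 150
  block 18 (Beta, w=80) → cum 230
  block 41 (Gamma, w=100) → cum 330  ≥ 257.5 → median here
  block 46 (Delta, w=175) → cum 505
  block 51 (Epsilon, w=10) → cum 515
Optimal location: block 41.

x = 41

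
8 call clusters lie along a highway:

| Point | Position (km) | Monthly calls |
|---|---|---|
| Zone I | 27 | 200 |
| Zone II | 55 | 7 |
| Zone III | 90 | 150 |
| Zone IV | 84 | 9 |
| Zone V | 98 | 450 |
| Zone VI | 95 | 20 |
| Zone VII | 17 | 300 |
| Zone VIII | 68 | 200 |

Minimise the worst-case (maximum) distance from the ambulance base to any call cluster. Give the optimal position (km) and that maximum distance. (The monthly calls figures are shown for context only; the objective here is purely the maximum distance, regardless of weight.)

The 1-center on a line is the midpoint of the two extreme points: leftmost at 17, rightmost at 98.
Optimal location = (17 + 98)/2 = 57.5; maximum distance = (98 − 17)/2 = 40.5.

location 57.5, max distance 40.5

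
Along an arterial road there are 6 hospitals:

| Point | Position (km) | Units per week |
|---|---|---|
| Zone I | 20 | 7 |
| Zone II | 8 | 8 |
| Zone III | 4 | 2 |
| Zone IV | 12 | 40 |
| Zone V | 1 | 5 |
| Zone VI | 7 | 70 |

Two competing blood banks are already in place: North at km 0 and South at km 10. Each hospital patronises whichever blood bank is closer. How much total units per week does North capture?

7

The indifferent point is the midpoint (0+10)/2 = 5; hospitals left of it (closer to North at 0) go to North, those right go to South.
  Zone V at 1 (w=5) → North
  Zone III at 4 (w=2) → North
  Zone VI at 7 (w=70) → South
  Zone II at 8 (w=8) → South
  Zone IV at 12 (w=40) → South
  Zone I at 20 (w=7) → South
North captures 7; South captures 125.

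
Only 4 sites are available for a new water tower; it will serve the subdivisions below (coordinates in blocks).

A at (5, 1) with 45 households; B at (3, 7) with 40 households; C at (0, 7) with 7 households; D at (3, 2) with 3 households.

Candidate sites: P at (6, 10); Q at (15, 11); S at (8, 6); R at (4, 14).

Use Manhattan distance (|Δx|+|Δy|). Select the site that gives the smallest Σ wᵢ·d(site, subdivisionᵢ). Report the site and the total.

S, total 690 blocks

Total weighted distance at each candidate:
  P (6, 10): total = 786
  Q (15, 11): total = 1736
  S (8, 6): total = 690
  R (4, 14): total = 1066
Minimum is at S with total 690 blocks.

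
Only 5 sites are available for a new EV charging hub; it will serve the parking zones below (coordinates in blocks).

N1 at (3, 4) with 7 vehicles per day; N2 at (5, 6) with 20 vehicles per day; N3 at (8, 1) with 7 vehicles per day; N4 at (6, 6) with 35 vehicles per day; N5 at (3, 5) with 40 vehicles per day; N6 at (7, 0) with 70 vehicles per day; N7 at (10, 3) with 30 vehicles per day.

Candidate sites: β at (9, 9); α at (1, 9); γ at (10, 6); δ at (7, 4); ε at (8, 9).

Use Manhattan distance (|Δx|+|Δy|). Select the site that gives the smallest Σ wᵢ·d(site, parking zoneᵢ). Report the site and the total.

δ, total 841 blocks

Total weighted distance at each candidate:
  β (9, 9): total = 1870
  α (1, 9): total = 2314
  γ (10, 6): total = 1392
  δ (7, 4): total = 841
  ε (8, 9): total = 1721
Minimum is at δ with total 841 blocks.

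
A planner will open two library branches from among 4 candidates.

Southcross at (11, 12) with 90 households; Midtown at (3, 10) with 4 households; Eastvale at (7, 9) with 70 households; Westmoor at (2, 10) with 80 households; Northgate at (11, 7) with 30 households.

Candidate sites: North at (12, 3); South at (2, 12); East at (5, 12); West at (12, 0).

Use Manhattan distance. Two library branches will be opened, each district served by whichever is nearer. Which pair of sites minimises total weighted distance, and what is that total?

{South, East}, total 1392

Evaluate every pair (each demand assigned to the nearer of the two):
  {South, East}: total = 1392
  {North, East}: total = 1456
  {East, West}: total = 1546
  {North, South}: total = 1692
  {South, West}: total = 1782
  {North, West}: total = 3244
Best pair: {South, East} with total 1392.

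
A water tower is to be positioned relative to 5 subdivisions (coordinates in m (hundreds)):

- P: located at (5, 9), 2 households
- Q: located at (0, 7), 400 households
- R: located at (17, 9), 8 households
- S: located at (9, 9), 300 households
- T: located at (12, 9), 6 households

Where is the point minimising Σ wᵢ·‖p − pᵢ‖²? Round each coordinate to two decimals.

(4.08, 7.88)

The minimiser of Σwᵢ‖p−pᵢ‖² is the weighted centroid p* = (Σwᵢpᵢ)/(Σwᵢ).
Σwᵢ = 716.
Σwᵢxᵢ = 2·5 + 400·0 + 8·17 + 300·9 + 6·12 = 2918.
Σwᵢyᵢ = 2·9 + 400·7 + 8·9 + 300·9 + 6·9 = 5644.
x* = 2918/716 = 4.08, y* = 5644/716 = 7.88.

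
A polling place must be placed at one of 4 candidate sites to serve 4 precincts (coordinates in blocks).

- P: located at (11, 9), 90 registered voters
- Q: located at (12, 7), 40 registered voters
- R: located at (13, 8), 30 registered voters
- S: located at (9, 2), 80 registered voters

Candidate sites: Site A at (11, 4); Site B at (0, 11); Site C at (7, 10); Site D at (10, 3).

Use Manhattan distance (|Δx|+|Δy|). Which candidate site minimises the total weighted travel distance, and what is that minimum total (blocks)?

Site A, total 1110 blocks

Total weighted distance at each candidate:
  Site A (11, 4): total = 1110
  Site B (0, 11): total = 3730
  Site C (7, 10): total = 1810
  Site D (10, 3): total = 1270
Minimum is at Site A with total 1110 blocks.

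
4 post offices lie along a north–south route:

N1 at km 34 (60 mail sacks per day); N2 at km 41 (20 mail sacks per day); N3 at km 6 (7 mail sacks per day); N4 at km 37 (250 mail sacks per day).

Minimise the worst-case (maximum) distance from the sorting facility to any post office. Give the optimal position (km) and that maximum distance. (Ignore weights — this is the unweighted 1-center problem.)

The 1-center on a line is the midpoint of the two extreme points: leftmost at 6, rightmost at 41.
Optimal location = (6 + 41)/2 = 23.5; maximum distance = (41 − 6)/2 = 17.5.

location 23.5, max distance 17.5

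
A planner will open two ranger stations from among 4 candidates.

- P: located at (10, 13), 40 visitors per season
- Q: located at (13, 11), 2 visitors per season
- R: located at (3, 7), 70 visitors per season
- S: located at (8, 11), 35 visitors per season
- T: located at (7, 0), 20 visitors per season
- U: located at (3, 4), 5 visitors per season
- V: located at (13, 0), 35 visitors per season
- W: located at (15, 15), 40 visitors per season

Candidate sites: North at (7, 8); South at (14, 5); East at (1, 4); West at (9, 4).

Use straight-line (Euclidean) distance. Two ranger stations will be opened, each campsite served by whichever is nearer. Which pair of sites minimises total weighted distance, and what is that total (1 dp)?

Evaluate every pair (each demand assigned to the nearer of the two):
  {North, West}: total = 1386.9
  {North, South}: total = 1413.4
  {North, East}: total = 1539.2
  {South, East}: total = 1654.0
  {East, West}: total = 1676.8
  {South, West}: total = 1786.9
Best pair: {North, West} with total 1386.9.

{North, West}, total 1386.9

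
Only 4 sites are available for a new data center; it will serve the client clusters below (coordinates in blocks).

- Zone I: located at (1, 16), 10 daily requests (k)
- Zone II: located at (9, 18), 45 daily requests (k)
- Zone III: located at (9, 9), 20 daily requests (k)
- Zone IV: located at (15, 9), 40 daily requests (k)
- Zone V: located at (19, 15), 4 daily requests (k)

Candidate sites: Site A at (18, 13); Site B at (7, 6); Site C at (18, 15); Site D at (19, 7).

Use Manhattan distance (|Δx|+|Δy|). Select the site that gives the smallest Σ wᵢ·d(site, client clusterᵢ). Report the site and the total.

Site A, total 1382 blocks

Total weighted distance at each candidate:
  Site A (18, 13): total = 1382
  Site B (7, 6): total = 1414
  Site C (18, 15): total = 1384
  Site D (19, 7): total = 1727
Minimum is at Site A with total 1382 blocks.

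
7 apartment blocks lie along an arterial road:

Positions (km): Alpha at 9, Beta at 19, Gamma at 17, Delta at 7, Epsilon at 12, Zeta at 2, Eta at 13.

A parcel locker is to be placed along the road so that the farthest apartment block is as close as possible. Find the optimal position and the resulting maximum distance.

location 10.5, max distance 8.5

The 1-center on a line is the midpoint of the two extreme points: leftmost at 2, rightmost at 19.
Optimal location = (2 + 19)/2 = 10.5; maximum distance = (19 − 2)/2 = 8.5.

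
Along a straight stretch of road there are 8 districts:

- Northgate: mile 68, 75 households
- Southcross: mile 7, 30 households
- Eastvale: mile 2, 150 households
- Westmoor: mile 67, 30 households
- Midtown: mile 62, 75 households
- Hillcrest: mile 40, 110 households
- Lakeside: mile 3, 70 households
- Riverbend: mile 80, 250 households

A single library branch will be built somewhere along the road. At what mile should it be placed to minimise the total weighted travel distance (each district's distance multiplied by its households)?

x = 62

For a sum of weighted absolute distances on a line, the optimum is the weighted median (not the mean). Total weight W = 790; half-weight = 395.
Sort by position and accumulate weight:
  mile 2 (Eastvale, w=150) → cum 150
  mile 3 (Lakeside, w=70) → cum 220
  mile 7 (Southcross, w=30) → cum 250
  mile 40 (Hillcrest, w=110) → cum 360
  mile 62 (Midtown, w=75) → cum 435  ≥ 395 → median here
  mile 67 (Westmoor, w=30) → cum 465
  mile 68 (Northgate, w=75) → cum 540
  mile 80 (Riverbend, w=250) → cum 790
Optimal location: mile 62.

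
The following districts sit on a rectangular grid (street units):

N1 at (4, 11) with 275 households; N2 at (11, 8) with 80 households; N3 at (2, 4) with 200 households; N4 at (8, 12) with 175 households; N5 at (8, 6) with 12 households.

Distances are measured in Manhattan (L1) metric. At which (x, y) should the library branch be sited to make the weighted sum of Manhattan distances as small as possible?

(4, 11)

Manhattan distance separates: Σwᵢ(|x−xᵢ|+|y−yᵢ|) = Σwᵢ|x−xᵢ| + Σwᵢ|y−yᵢ|, so x and y are optimised independently as 1-D weighted medians.
Total weight W = 742; half = 371.
x-coordinate, sorted with cumulative weight:
  x=2 (N3, w=200) cum 200
  x=4 (N1, w=275) cum 475  ← median
  x=8 (N4, w=175) cum 650
  x=8 (N5, w=12) cum 662
  x=11 (N2, w=80) cum 742
⇒ x* = 4
y-coordinate, sorted with cumulative weight:
  y=4 (N3, w=200) cum 200
  y=6 (N5, w=12) cum 212
  y=8 (N2, w=80) cum 292
  y=11 (N1, w=275) cum 567  ← median
  y=12 (N4, w=175) cum 742
⇒ y* = 11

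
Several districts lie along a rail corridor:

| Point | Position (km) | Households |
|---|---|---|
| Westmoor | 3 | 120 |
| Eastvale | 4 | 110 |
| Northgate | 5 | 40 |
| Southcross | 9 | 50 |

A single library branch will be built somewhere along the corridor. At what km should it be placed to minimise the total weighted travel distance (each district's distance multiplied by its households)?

For a sum of weighted absolute distances on a line, the optimum is the weighted median (not the mean). Total weight W = 320; half-weight = 160.
Sort by position and accumulate weight:
  km 3 (Westmoor, w=120) → cum 120
  km 4 (Eastvale, w=110) → cum 230  ≥ 160 → median here
  km 5 (Northgate, w=40) → cum 270
  km 9 (Southcross, w=50) → cum 320
Optimal location: km 4.

x = 4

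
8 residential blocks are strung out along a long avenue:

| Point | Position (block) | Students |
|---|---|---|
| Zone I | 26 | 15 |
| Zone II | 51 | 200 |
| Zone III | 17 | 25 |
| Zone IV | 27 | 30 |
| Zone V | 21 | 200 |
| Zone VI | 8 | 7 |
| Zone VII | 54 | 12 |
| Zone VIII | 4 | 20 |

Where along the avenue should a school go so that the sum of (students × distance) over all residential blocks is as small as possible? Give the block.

For a sum of weighted absolute distances on a line, the optimum is the weighted median (not the mean). Total weight W = 509; half-weight = 254.5.
Sort by position and accumulate weight:
  block 4 (Zone VIII, w=20) → cum 20
  block 8 (Zone VI, w=7) → cum 27
  block 17 (Zone III, w=25) → cum 52
  block 21 (Zone V, w=200) → cum 252
  block 26 (Zone I, w=15) → cum 267  ≥ 254.5 → median here
  block 27 (Zone IV, w=30) → cum 297
  block 51 (Zone II, w=200) → cum 497
  block 54 (Zone VII, w=12) → cum 509
Optimal location: block 26.

x = 26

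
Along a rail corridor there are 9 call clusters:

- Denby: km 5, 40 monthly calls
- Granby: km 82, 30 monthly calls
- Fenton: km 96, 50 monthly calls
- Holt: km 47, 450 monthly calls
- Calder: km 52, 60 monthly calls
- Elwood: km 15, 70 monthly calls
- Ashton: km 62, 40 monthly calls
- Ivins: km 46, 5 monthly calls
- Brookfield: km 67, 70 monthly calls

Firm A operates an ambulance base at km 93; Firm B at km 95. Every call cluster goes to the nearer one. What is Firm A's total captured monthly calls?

The indifferent point is the midpoint (93+95)/2 = 94; call clusters left of it (closer to Firm A at 93) go to Firm A, those right go to Firm B.
  Denby at 5 (w=40) → Firm A
  Elwood at 15 (w=70) → Firm A
  Ivins at 46 (w=5) → Firm A
  Holt at 47 (w=450) → Firm A
  Calder at 52 (w=60) → Firm A
  Ashton at 62 (w=40) → Firm A
  Brookfield at 67 (w=70) → Firm A
  Granby at 82 (w=30) → Firm A
  Fenton at 96 (w=50) → Firm B
Firm A captures 765; Firm B captures 50.

765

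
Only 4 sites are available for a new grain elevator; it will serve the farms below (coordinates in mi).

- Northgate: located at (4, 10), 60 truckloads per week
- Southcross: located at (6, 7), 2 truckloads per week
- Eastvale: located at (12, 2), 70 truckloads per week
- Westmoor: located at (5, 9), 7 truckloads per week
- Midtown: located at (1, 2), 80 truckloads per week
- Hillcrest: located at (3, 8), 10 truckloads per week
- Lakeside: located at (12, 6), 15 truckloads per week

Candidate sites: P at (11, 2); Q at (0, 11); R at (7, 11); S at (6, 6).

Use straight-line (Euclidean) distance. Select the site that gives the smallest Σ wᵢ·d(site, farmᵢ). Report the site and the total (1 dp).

Total weighted distance at each candidate:
  P (11, 2): total = 1748.3
  Q (0, 11): total = 2311.4
  R (7, 11): total = 1959.9
  S (6, 6): total = 1435.5
Minimum is at S with total 1435.5 mi.

S, total 1435.5 mi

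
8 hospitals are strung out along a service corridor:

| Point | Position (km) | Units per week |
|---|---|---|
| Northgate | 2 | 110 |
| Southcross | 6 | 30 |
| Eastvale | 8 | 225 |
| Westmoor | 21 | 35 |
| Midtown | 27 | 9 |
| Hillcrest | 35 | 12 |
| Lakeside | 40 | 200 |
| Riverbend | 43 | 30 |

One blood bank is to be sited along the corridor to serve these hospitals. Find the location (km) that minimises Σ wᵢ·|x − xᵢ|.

x = 8

For a sum of weighted absolute distances on a line, the optimum is the weighted median (not the mean). Total weight W = 651; half-weight = 325.5.
Sort by position and accumulate weight:
  km 2 (Northgate, w=110) → cum 110
  km 6 (Southcross, w=30) → cum 140
  km 8 (Eastvale, w=225) → cum 365  ≥ 325.5 → median here
  km 21 (Westmoor, w=35) → cum 400
  km 27 (Midtown, w=9) → cum 409
  km 35 (Hillcrest, w=12) → cum 421
  km 40 (Lakeside, w=200) → cum 621
  km 43 (Riverbend, w=30) → cum 651
Optimal location: km 8.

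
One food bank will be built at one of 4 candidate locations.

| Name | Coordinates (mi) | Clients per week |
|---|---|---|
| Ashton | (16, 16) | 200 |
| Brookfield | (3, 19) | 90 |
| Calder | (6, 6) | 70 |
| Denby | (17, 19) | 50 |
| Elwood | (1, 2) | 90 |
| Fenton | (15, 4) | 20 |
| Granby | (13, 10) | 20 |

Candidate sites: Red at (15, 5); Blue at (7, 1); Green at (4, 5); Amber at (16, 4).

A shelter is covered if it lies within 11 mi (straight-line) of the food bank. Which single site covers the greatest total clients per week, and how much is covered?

Blue, covering 200

Coverage radius r = 11 mi; a point is covered iff (Δx)²+(Δy)² ≤ 11² = 121.
  Red (15, 5): covers {Calder, Fenton, Granby} → 110
  Blue (7, 1): covers {Calder, Elwood, Fenton, Granby} → 200
  Green (4, 5): covers {Calder, Elwood, Granby} → 180
  Amber (16, 4): covers {Calder, Fenton, Granby} → 110
Maximum coverage at Blue: 200 clients per week.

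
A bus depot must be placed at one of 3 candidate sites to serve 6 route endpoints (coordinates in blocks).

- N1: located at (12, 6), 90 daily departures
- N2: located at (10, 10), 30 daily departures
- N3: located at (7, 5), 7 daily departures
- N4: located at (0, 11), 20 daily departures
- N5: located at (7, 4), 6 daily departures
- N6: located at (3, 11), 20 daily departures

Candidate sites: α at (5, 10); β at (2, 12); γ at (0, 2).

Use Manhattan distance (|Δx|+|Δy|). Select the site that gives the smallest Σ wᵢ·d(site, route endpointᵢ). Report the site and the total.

α, total 1417 blocks

Total weighted distance at each candidate:
  α (5, 10): total = 1417
  β (2, 12): total = 2002
  γ (0, 2): total = 2524
Minimum is at α with total 1417 blocks.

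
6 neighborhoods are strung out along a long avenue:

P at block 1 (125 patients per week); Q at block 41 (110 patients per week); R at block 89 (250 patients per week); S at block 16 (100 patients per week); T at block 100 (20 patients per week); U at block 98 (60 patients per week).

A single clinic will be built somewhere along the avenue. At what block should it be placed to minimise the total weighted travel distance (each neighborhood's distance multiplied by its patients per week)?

x = 41

For a sum of weighted absolute distances on a line, the optimum is the weighted median (not the mean). Total weight W = 665; half-weight = 332.5.
Sort by position and accumulate weight:
  block 1 (P, w=125) → cum 125
  block 16 (S, w=100) → cum 225
  block 41 (Q, w=110) → cum 335  ≥ 332.5 → median here
  block 89 (R, w=250) → cum 585
  block 98 (U, w=60) → cum 645
  block 100 (T, w=20) → cum 665
Optimal location: block 41.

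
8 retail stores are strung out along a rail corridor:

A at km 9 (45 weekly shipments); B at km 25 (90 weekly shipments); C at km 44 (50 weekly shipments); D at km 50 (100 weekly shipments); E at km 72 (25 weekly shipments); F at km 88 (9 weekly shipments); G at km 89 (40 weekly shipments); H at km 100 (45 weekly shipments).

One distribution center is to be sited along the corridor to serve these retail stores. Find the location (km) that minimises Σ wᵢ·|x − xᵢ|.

x = 50

For a sum of weighted absolute distances on a line, the optimum is the weighted median (not the mean). Total weight W = 404; half-weight = 202.
Sort by position and accumulate weight:
  km 9 (A, w=45) → cum 45
  km 25 (B, w=90) → cum 135
  km 44 (C, w=50) → cum 185
  km 50 (D, w=100) → cum 285  ≥ 202 → median here
  km 72 (E, w=25) → cum 310
  km 88 (F, w=9) → cum 319
  km 89 (G, w=40) → cum 359
  km 100 (H, w=45) → cum 404
Optimal location: km 50.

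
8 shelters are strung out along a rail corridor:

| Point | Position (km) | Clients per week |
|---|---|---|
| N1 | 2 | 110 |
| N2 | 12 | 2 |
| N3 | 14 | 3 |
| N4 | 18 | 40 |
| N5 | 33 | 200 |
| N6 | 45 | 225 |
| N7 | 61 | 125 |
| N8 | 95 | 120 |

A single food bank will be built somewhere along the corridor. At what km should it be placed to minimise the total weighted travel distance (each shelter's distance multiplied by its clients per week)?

For a sum of weighted absolute distances on a line, the optimum is the weighted median (not the mean). Total weight W = 825; half-weight = 412.5.
Sort by position and accumulate weight:
  km 2 (N1, w=110) → cum 110
  km 12 (N2, w=2) → cum 112
  km 14 (N3, w=3) → cum 115
  km 18 (N4, w=40) → cum 155
  km 33 (N5, w=200) → cum 355
  km 45 (N6, w=225) → cum 580  ≥ 412.5 → median here
  km 61 (N7, w=125) → cum 705
  km 95 (N8, w=120) → cum 825
Optimal location: km 45.

x = 45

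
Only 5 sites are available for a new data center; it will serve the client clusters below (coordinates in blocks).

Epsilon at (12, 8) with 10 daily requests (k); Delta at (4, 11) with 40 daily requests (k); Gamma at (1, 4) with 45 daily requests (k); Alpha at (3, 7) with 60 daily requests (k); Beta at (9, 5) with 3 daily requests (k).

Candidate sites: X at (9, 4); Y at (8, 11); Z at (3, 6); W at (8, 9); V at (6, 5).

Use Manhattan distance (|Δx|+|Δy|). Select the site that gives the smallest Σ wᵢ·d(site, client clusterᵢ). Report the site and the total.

Z, total 611 blocks

Total weighted distance at each candidate:
  X (9, 4): total = 1453
  Y (8, 11): total = 1421
  Z (3, 6): total = 611
  W (8, 9): total = 1265
  V (6, 5): total = 989
Minimum is at Z with total 611 blocks.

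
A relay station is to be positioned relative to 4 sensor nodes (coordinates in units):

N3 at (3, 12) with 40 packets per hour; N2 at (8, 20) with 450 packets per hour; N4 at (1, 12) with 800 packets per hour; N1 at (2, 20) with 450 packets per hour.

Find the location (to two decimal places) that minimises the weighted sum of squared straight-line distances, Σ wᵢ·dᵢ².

(3.11, 16.14)

The minimiser of Σwᵢ‖p−pᵢ‖² is the weighted centroid p* = (Σwᵢpᵢ)/(Σwᵢ).
Σwᵢ = 1740.
Σwᵢxᵢ = 40·3 + 450·8 + 800·1 + 450·2 = 5420.
Σwᵢyᵢ = 40·12 + 450·20 + 800·12 + 450·20 = 28080.
x* = 5420/1740 = 3.11, y* = 28080/1740 = 16.14.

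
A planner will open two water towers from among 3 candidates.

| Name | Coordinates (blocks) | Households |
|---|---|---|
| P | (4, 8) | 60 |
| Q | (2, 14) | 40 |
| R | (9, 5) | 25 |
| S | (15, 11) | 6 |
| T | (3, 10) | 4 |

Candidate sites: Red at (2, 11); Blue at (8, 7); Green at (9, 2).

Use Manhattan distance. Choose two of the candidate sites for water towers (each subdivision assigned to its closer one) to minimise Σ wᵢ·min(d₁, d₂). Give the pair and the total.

Evaluate every pair (each demand assigned to the nearer of the two):
  {Red, Blue}: total = 569
  {Red, Green}: total = 581
  {Blue, Green}: total = 993
Best pair: {Red, Blue} with total 569.

{Red, Blue}, total 569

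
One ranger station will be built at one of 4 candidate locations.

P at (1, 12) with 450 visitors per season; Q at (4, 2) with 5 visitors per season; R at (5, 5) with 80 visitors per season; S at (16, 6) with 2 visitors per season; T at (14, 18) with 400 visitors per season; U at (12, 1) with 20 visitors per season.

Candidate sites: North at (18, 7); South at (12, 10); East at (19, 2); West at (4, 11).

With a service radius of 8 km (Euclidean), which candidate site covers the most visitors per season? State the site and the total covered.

Coverage radius r = 8 km; a point is covered iff (Δx)²+(Δy)² ≤ 8² = 64.
  North (18, 7): covers {S} → 2
  South (12, 10): covers {S} → 2
  East (19, 2): covers {S, U} → 22
  West (4, 11): covers {P, R} → 530
Maximum coverage at West: 530 visitors per season.

West, covering 530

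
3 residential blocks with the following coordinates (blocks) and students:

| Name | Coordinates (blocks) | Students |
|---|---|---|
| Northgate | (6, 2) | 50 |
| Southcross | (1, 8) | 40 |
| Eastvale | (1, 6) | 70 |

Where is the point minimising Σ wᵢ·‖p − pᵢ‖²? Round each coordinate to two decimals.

The minimiser of Σwᵢ‖p−pᵢ‖² is the weighted centroid p* = (Σwᵢpᵢ)/(Σwᵢ).
Σwᵢ = 160.
Σwᵢxᵢ = 50·6 + 40·1 + 70·1 = 410.
Σwᵢyᵢ = 50·2 + 40·8 + 70·6 = 840.
x* = 410/160 = 2.56, y* = 840/160 = 5.25.

(2.56, 5.25)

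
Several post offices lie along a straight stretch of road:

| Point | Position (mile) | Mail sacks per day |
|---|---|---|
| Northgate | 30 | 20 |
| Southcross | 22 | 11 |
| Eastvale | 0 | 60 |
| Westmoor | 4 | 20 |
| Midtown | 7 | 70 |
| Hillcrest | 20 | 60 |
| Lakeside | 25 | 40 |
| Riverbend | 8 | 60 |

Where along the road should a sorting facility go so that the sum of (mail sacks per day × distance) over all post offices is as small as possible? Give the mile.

x = 8

For a sum of weighted absolute distances on a line, the optimum is the weighted median (not the mean). Total weight W = 341; half-weight = 170.5.
Sort by position and accumulate weight:
  mile 0 (Eastvale, w=60) → cum 60
  mile 4 (Westmoor, w=20) → cum 80
  mile 7 (Midtown, w=70) → cum 150
  mile 8 (Riverbend, w=60) → cum 210  ≥ 170.5 → median here
  mile 20 (Hillcrest, w=60) → cum 270
  mile 22 (Southcross, w=11) → cum 281
  mile 25 (Lakeside, w=40) → cum 321
  mile 30 (Northgate, w=20) → cum 341
Optimal location: mile 8.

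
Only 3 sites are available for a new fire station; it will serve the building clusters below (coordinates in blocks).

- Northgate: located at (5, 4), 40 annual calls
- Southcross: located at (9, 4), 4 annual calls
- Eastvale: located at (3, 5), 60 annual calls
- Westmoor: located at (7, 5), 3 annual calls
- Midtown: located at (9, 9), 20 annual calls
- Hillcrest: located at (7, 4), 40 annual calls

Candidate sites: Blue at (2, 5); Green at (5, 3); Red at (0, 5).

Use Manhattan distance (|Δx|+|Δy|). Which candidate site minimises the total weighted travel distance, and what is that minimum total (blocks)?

Total weighted distance at each candidate:
  Blue (2, 5): total = 727
  Green (5, 3): total = 632
  Red (0, 5): total = 1061
Minimum is at Green with total 632 blocks.

Green, total 632 blocks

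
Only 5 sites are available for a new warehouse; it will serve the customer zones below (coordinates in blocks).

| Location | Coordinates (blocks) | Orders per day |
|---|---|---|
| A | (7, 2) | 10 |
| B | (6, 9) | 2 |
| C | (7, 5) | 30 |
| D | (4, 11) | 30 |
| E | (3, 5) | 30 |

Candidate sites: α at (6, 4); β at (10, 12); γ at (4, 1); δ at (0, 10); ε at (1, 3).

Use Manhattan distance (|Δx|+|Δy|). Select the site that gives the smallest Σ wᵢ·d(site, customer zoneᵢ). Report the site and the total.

α, total 490 blocks

Total weighted distance at each candidate:
  α (6, 4): total = 490
  β (10, 12): total = 1074
  γ (4, 1): total = 720
  δ (0, 10): total = 914
  ε (1, 3): total = 782
Minimum is at α with total 490 blocks.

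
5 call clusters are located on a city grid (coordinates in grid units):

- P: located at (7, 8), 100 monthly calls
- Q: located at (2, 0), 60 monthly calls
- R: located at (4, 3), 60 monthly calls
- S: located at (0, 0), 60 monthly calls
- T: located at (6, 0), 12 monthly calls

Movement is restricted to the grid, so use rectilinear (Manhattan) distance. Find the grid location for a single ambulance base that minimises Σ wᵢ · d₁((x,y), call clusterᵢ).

(4, 3)

Manhattan distance separates: Σwᵢ(|x−xᵢ|+|y−yᵢ|) = Σwᵢ|x−xᵢ| + Σwᵢ|y−yᵢ|, so x and y are optimised independently as 1-D weighted medians.
Total weight W = 292; half = 146.
x-coordinate, sorted with cumulative weight:
  x=0 (S, w=60) cum 60
  x=2 (Q, w=60) cum 120
  x=4 (R, w=60) cum 180  ← median
  x=6 (T, w=12) cum 192
  x=7 (P, w=100) cum 292
⇒ x* = 4
y-coordinate, sorted with cumulative weight:
  y=0 (Q, w=60) cum 60
  y=0 (S, w=60) cum 120
  y=0 (T, w=12) cum 132
  y=3 (R, w=60) cum 192  ← median
  y=8 (P, w=100) cum 292
⇒ y* = 3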